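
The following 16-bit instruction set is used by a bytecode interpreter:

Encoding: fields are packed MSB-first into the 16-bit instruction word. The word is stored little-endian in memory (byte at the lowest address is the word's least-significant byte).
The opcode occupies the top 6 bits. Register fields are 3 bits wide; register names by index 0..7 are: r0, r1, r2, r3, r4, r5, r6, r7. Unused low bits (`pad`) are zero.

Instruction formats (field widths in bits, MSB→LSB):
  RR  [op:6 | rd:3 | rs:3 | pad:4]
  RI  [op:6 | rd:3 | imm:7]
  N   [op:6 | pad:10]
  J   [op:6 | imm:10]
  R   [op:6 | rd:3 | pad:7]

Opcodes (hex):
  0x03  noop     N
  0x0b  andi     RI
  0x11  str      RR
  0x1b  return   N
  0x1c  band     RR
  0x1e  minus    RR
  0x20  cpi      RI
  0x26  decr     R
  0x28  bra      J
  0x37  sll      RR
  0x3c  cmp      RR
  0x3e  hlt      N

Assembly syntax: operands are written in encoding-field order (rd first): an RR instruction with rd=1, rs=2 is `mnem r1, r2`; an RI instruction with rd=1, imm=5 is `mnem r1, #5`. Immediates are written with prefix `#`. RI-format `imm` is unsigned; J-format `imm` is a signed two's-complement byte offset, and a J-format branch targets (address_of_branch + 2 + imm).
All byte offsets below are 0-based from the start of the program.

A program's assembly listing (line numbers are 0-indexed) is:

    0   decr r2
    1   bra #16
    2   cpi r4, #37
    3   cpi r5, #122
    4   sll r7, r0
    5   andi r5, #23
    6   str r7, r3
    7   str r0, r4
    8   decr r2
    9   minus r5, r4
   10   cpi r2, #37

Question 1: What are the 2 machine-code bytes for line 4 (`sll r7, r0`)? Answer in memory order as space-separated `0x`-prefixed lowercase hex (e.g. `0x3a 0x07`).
0x80 0xdf

L4: sll op=0x37:6|rd=7:3|rs=0:3|pad=0:4 ⇒ 0xdf80 ⇒ little 80 df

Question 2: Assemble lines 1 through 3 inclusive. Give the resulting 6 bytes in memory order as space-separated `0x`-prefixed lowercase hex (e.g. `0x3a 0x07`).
line 1 (bra): pack op=0x28:6|imm=16:10 = 0xa010; little→ 10 a0
line 2 (cpi): pack op=0x20:6|rd=4:3|imm=37:7 = 0x8225; little→ 25 82
line 3 (cpi): pack op=0x20:6|rd=5:3|imm=122:7 = 0x82fa; little→ fa 82

0x10 0xa0 0x25 0x82 0xfa 0x82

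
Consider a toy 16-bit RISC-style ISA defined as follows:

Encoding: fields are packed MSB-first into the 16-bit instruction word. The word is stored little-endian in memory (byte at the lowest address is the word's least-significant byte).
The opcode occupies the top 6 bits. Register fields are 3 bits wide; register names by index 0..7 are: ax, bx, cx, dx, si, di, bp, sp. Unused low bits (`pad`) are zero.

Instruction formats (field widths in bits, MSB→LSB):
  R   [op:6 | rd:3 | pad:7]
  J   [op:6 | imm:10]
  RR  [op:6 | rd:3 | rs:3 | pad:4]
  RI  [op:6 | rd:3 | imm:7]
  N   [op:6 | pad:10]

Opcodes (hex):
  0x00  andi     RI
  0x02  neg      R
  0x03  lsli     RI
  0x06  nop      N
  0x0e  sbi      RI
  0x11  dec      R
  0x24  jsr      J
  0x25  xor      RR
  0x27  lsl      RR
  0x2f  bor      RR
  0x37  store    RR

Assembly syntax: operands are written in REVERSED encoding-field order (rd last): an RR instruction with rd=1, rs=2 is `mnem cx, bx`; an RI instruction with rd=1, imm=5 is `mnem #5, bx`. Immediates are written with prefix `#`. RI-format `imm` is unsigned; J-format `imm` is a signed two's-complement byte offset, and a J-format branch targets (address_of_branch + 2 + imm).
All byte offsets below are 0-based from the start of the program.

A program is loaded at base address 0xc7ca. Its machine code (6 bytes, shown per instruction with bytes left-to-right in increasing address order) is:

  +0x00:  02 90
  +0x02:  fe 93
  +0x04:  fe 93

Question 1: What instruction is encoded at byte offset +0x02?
jsr #-2

+0x02: fe 93 ⇒ word 0x93fe (little)
  opcode bits[15:10]=0x24: jsr/J
  [9:0] imm=1022 (s10→-2) = #-2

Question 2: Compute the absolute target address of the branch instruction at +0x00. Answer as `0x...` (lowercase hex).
0xc7ce

@+00  little-endian(02 90) = 0x9002
  top 6b → 0x24 → jsr [J]
  imm: (w>>0)&0x3ff=0x2 → #2
  target = base 0xc7ca + off 0x00 + 2 + imm 2 = 0xc7ce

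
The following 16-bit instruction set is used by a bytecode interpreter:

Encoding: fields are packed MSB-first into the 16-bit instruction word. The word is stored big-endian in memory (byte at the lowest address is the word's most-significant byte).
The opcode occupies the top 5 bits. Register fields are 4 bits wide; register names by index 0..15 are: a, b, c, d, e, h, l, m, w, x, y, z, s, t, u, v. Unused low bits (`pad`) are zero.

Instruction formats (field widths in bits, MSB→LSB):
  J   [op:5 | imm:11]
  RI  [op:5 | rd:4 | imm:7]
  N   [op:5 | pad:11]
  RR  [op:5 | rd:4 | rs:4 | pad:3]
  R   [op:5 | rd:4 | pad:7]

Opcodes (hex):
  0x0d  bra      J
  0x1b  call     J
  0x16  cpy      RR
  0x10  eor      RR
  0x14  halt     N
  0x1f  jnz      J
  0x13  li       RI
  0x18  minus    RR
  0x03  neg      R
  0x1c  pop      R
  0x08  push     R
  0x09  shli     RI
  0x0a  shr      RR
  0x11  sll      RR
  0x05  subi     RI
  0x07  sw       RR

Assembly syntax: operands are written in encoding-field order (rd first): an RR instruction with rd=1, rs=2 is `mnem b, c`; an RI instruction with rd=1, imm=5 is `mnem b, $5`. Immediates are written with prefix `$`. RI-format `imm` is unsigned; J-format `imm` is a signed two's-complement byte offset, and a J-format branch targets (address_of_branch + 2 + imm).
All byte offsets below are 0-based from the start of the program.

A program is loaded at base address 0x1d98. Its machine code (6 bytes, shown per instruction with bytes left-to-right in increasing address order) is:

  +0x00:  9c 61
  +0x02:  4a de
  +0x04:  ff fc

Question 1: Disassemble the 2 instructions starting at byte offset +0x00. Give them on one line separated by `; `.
@+00  big-endian(9c 61) = 0x9c61
  opcode bits[15:11]=0x13: li/RI
  rd: (w>>7)&0xf=0x8 → w
  imm: (w>>0)&0x7f=0x61 → $97
@+02  big-endian(4a de) = 0x4ade
  opcode bits[15:11]=0x9: shli/RI
  rd: (w>>7)&0xf=0x5 → h
  imm: (w>>0)&0x7f=0x5e → $94

li w, $97; shli h, $94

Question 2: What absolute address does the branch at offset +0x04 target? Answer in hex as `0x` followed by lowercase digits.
off 0x04: read ff fc as big → 0xfffc
  top 5b → 0x1f → jnz [J]
  [10:0] imm=2044 (s11→-4) = $-4
  target = base 0x1d98 + off 0x04 + 2 + imm -4 = 0x1d9a

0x1d9a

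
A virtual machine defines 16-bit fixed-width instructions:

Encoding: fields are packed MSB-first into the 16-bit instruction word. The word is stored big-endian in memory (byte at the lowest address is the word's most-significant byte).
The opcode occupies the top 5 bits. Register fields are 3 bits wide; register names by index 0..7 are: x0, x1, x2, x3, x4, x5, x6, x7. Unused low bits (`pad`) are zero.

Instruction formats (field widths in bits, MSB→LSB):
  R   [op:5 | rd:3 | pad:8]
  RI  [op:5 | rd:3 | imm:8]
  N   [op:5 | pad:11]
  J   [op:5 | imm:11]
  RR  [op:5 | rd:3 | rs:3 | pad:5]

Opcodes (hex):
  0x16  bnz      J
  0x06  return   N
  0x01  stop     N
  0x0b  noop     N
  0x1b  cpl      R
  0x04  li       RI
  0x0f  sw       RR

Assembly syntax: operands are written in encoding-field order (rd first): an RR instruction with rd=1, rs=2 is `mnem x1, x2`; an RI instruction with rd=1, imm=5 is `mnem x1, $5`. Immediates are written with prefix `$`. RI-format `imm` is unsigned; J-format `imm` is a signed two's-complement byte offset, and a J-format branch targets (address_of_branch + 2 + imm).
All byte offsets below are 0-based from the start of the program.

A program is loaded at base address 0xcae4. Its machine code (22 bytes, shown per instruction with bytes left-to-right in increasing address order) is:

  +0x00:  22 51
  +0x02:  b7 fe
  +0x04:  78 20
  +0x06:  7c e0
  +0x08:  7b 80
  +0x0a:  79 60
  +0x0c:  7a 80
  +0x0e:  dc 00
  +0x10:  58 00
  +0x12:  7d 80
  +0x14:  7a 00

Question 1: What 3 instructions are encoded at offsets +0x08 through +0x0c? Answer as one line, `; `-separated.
+0x08: 7b 80 ⇒ word 0x7b80 (big)
  top 5b → 0xf → sw [RR]
  rd: (w>>8)&0x7=0x3 → x3
  rs: (w>>5)&0x7=0x4 → x4
+0x0a: 79 60 ⇒ word 0x7960 (big)
  top 5b → 0xf → sw [RR]
  rd: (w>>8)&0x7=0x1 → x1
  rs: (w>>5)&0x7=0x3 → x3
+0x0c: 7a 80 ⇒ word 0x7a80 (big)
  top 5b → 0xf → sw [RR]
  rd: (w>>8)&0x7=0x2 → x2
  rs: (w>>5)&0x7=0x4 → x4

sw x3, x4; sw x1, x3; sw x2, x4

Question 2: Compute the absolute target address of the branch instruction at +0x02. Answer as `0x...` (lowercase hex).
0xcae6

+0x02: b7 fe ⇒ word 0xb7fe (big)
  opcode bits[15:11]=0x16: bnz/J
  imm: (w>>0)&0x7ff=0x7fe (s11→-2) → $-2
  target = base 0xcae4 + off 0x02 + 2 + imm -2 = 0xcae6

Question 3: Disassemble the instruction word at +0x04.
+0x04: 78 20 ⇒ word 0x7820 (big)
  top 5b → 0xf → sw [RR]
  rd@[10:8]=0x0 ⇒ x0
  rs@[7:5]=0x1 ⇒ x1

sw x0, x1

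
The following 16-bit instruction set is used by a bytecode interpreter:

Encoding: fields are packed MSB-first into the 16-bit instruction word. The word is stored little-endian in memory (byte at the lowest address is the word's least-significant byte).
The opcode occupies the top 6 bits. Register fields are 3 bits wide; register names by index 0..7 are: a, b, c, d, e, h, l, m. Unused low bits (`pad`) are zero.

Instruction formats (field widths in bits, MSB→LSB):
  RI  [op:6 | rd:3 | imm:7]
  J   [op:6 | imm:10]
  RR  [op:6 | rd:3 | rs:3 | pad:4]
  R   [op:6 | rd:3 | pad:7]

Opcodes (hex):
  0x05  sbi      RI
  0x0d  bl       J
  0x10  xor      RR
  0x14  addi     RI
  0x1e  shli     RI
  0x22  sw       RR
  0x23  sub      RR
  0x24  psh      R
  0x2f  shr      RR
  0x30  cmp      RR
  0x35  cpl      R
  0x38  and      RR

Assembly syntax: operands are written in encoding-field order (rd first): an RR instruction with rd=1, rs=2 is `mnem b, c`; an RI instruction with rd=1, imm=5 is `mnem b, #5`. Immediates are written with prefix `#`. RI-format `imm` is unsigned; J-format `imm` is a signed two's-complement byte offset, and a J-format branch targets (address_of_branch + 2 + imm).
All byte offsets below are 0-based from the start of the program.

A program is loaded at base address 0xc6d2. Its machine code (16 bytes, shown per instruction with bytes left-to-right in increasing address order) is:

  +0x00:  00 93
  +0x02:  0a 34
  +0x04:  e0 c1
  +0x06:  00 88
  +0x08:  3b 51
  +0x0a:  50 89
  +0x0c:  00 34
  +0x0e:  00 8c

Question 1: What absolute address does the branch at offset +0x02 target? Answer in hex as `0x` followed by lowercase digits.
0xc6e0

[02] 0a 34 → 0x340a
  op=0x340a>>10=0xd ⇒ bl (J)
  imm: (w>>0)&0x3ff=0xa → #10
  target = base 0xc6d2 + off 0x02 + 2 + imm 10 = 0xc6e0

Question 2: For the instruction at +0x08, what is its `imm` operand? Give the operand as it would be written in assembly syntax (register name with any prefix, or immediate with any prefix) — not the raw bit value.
@+08  little-endian(3b 51) = 0x513b
  op=0x513b>>10=0x14 ⇒ addi (RI)
  [9:7] rd=2 = c
  [6:0] imm=59 = #59

#59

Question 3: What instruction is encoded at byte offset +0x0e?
sub a, a

+0x0e: 00 8c ⇒ word 0x8c00 (little)
  op=0x8c00>>10=0x23 ⇒ sub (RR)
  rd: (w>>7)&0x7=0x0 → a
  rs: (w>>4)&0x7=0x0 → a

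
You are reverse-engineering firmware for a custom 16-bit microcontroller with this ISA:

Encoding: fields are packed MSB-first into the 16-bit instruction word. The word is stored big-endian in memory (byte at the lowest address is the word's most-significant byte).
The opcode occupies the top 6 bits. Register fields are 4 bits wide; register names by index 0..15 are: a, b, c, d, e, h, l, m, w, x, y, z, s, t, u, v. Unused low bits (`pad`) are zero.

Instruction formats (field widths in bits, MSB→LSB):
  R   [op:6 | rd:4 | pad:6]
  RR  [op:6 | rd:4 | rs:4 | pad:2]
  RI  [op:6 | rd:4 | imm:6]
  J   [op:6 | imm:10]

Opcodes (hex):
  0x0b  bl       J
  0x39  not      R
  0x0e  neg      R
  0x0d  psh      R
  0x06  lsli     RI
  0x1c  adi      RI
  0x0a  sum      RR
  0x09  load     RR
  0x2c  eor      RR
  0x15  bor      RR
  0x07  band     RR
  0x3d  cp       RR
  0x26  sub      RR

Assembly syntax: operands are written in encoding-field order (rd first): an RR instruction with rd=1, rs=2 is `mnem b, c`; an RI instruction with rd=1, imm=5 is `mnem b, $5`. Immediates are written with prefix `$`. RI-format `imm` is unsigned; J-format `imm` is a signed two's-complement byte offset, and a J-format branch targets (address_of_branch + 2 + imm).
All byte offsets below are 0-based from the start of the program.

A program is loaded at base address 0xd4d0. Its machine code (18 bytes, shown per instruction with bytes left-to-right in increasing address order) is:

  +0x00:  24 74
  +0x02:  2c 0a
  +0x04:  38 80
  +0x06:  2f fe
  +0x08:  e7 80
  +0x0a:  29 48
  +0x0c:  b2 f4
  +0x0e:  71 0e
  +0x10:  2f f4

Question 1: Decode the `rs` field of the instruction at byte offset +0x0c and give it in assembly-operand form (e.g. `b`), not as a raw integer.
[0c] b2 f4 → 0xb2f4
  top 6b → 0x2c → eor [RR]
  rd@[9:6]=0xb ⇒ z
  rs@[5:2]=0xd ⇒ t

t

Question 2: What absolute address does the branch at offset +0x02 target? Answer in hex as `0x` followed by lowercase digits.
0xd4de

@+02  big-endian(2c 0a) = 0x2c0a
  opcode bits[15:10]=0xb: bl/J
  [9:0] imm=10 = $10
  target = base 0xd4d0 + off 0x02 + 2 + imm 10 = 0xd4de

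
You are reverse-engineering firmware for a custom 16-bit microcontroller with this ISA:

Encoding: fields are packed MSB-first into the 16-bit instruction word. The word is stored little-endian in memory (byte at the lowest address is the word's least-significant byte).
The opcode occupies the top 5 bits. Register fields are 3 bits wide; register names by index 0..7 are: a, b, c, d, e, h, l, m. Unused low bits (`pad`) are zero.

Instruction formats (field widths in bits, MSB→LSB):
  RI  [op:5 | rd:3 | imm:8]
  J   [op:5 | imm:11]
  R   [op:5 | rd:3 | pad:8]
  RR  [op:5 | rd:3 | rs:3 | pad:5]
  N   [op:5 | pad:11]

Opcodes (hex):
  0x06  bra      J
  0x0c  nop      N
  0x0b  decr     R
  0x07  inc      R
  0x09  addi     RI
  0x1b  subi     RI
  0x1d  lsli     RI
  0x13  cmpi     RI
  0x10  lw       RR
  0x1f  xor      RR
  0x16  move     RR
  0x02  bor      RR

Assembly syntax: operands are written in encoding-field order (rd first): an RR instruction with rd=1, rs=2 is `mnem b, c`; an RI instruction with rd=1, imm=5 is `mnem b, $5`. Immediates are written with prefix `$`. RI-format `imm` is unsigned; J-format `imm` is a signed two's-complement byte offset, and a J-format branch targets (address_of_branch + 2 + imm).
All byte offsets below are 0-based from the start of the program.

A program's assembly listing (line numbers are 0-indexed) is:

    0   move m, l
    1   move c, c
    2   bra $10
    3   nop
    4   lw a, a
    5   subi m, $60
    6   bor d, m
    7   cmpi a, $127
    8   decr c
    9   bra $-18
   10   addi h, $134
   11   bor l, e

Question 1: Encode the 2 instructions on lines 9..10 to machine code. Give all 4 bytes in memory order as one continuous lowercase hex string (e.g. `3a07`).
ee37864d

9. bra fields op=0x6:5|imm=-18:11 → word 37eeh → ee 37
10. addi fields op=0x9:5|rd=5:3|imm=134:8 → word 4d86h → 86 4d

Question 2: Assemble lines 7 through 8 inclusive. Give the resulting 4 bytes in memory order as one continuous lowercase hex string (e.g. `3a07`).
L7: cmpi op=0x13:5|rd=0:3|imm=127:8 ⇒ 0x987f ⇒ little 7f 98
L8: decr op=0xb:5|rd=2:3|pad=0:8 ⇒ 0x5a00 ⇒ little 00 5a

7f98005a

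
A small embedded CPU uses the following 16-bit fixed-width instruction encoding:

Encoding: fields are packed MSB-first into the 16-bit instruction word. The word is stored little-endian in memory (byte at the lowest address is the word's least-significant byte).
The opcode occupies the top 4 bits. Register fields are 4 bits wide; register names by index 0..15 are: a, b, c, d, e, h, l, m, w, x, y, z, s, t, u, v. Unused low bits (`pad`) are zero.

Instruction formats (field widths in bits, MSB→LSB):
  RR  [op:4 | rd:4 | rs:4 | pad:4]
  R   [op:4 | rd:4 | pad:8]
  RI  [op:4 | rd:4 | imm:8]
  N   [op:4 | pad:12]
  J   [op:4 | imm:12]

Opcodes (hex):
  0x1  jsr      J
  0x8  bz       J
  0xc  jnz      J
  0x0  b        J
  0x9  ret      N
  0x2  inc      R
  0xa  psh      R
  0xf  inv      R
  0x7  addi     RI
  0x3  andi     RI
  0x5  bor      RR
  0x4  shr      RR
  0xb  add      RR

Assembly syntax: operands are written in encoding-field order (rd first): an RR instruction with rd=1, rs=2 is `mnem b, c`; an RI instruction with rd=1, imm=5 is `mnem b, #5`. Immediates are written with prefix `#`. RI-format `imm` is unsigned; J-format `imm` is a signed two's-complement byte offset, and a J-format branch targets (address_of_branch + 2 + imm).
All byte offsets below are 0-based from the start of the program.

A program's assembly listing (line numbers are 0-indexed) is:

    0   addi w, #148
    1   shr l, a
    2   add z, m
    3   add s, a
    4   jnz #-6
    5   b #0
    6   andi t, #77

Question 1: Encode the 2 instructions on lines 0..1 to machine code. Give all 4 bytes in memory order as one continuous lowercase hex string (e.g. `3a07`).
94780046

line 0 (addi): pack op=0x7:4|rd=8:4|imm=148:8 = 0x7894; little→ 94 78
line 1 (shr): pack op=0x4:4|rd=6:4|rs=0:4|pad=0:4 = 0x4600; little→ 00 46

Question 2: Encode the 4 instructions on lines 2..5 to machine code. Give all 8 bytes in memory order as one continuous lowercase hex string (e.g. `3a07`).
70bb00bcfacf0000

2. add fields op=0xb:4|rd=11:4|rs=7:4|pad=0:4 → word bb70h → 70 bb
3. add fields op=0xb:4|rd=12:4|rs=0:4|pad=0:4 → word bc00h → 00 bc
4. jnz fields op=0xc:4|imm=-6:12 → word cffah → fa cf
5. b fields op=0x0:4|imm=0:12 → word 0000h → 00 00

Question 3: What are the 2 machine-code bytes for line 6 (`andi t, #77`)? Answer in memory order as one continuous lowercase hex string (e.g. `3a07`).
4d3d

6. andi fields op=0x3:4|rd=13:4|imm=77:8 → word 3d4dh → 4d 3d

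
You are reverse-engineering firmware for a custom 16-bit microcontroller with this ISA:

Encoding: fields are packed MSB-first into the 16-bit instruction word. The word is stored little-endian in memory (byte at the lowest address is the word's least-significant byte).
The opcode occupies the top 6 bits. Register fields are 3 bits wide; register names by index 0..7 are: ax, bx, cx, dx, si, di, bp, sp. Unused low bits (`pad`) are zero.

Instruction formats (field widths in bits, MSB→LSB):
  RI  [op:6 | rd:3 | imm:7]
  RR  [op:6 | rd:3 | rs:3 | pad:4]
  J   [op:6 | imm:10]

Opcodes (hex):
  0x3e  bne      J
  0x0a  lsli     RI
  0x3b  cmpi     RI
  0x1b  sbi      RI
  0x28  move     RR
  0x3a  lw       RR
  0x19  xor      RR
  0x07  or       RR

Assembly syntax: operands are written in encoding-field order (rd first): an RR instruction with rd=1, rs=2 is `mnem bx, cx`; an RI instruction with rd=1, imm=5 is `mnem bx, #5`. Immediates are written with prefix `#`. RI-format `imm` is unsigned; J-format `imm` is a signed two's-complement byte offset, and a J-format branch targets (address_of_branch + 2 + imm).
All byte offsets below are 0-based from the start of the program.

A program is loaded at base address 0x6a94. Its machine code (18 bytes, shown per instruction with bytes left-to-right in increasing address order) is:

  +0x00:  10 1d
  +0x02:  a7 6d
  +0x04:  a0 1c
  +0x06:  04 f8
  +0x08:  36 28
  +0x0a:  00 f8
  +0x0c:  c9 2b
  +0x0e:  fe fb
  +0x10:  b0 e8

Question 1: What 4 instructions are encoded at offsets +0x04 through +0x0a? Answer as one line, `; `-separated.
or bx, cx; bne #4; lsli ax, #54; bne #0

off 0x04: read a0 1c as little → 0x1ca0
  op=0x1ca0>>10=0x7 ⇒ or (RR)
  rd@[9:7]=0x1 ⇒ bx
  rs@[6:4]=0x2 ⇒ cx
off 0x06: read 04 f8 as little → 0xf804
  op=0xf804>>10=0x3e ⇒ bne (J)
  imm@[9:0]=0x4 ⇒ #4
off 0x08: read 36 28 as little → 0x2836
  op=0x2836>>10=0xa ⇒ lsli (RI)
  rd@[9:7]=0x0 ⇒ ax
  imm@[6:0]=0x36 ⇒ #54
off 0x0a: read 00 f8 as little → 0xf800
  op=0xf800>>10=0x3e ⇒ bne (J)
  imm@[9:0]=0x0 ⇒ #0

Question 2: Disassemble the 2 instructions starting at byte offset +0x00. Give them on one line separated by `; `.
or cx, bx; sbi dx, #39

@+00  little-endian(10 1d) = 0x1d10
  opcode bits[15:10]=0x7: or/RR
  rd: (w>>7)&0x7=0x2 → cx
  rs: (w>>4)&0x7=0x1 → bx
@+02  little-endian(a7 6d) = 0x6da7
  opcode bits[15:10]=0x1b: sbi/RI
  rd: (w>>7)&0x7=0x3 → dx
  imm: (w>>0)&0x7f=0x27 → #39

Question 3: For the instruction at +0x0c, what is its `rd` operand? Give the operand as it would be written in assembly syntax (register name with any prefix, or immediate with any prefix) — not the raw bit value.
[0c] c9 2b → 0x2bc9
  opcode bits[15:10]=0xa: lsli/RI
  [9:7] rd=7 = sp
  [6:0] imm=73 = #73

sp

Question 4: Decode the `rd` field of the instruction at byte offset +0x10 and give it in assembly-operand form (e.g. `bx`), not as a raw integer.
off 0x10: read b0 e8 as little → 0xe8b0
  opcode bits[15:10]=0x3a: lw/RR
  rd@[9:7]=0x1 ⇒ bx
  rs@[6:4]=0x3 ⇒ dx

bx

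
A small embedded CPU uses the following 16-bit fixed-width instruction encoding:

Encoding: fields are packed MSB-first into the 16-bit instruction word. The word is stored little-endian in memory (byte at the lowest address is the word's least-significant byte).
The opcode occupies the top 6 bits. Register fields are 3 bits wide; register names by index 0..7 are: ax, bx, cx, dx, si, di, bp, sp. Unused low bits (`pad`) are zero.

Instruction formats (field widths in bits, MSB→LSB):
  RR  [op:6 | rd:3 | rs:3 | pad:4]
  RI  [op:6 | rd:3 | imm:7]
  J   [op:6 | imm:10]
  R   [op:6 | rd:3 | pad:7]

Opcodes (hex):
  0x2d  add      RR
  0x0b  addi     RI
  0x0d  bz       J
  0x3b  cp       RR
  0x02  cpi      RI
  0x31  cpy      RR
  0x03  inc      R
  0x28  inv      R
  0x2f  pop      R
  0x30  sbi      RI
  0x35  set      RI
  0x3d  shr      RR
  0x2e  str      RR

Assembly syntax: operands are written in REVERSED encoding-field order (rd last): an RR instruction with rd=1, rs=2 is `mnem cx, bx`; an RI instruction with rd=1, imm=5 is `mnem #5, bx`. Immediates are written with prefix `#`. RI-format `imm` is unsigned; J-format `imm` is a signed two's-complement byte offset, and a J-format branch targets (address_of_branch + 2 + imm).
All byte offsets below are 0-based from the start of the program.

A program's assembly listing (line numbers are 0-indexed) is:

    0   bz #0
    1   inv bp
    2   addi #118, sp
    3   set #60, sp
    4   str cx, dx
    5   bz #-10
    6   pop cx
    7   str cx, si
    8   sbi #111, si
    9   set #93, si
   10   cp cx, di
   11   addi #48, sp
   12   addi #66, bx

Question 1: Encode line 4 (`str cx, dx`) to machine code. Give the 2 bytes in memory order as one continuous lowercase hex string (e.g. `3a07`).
4. str fields op=0x2e:6|rd=3:3|rs=2:3|pad=0:4 → word b9a0h → a0 b9

a0b9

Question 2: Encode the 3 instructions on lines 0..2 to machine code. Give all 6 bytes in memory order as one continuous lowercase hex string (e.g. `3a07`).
003400a3f62f

line 0 (bz): pack op=0xd:6|imm=0:10 = 0x3400; little→ 00 34
line 1 (inv): pack op=0x28:6|rd=6:3|pad=0:7 = 0xa300; little→ 00 a3
line 2 (addi): pack op=0xb:6|rd=7:3|imm=118:7 = 0x2ff6; little→ f6 2f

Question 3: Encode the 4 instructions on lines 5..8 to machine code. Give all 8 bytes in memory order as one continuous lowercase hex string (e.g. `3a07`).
f63700bd20ba6fc2

line 5 (bz): pack op=0xd:6|imm=-10:10 = 0x37f6; little→ f6 37
line 6 (pop): pack op=0x2f:6|rd=2:3|pad=0:7 = 0xbd00; little→ 00 bd
line 7 (str): pack op=0x2e:6|rd=4:3|rs=2:3|pad=0:4 = 0xba20; little→ 20 ba
line 8 (sbi): pack op=0x30:6|rd=4:3|imm=111:7 = 0xc26f; little→ 6f c2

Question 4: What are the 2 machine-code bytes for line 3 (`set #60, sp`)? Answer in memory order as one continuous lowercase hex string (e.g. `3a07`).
bcd7

line 3 (set): pack op=0x35:6|rd=7:3|imm=60:7 = 0xd7bc; little→ bc d7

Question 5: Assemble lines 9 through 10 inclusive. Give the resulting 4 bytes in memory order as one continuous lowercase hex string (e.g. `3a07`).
5dd6a0ee

L9: set op=0x35:6|rd=4:3|imm=93:7 ⇒ 0xd65d ⇒ little 5d d6
L10: cp op=0x3b:6|rd=5:3|rs=2:3|pad=0:4 ⇒ 0xeea0 ⇒ little a0 ee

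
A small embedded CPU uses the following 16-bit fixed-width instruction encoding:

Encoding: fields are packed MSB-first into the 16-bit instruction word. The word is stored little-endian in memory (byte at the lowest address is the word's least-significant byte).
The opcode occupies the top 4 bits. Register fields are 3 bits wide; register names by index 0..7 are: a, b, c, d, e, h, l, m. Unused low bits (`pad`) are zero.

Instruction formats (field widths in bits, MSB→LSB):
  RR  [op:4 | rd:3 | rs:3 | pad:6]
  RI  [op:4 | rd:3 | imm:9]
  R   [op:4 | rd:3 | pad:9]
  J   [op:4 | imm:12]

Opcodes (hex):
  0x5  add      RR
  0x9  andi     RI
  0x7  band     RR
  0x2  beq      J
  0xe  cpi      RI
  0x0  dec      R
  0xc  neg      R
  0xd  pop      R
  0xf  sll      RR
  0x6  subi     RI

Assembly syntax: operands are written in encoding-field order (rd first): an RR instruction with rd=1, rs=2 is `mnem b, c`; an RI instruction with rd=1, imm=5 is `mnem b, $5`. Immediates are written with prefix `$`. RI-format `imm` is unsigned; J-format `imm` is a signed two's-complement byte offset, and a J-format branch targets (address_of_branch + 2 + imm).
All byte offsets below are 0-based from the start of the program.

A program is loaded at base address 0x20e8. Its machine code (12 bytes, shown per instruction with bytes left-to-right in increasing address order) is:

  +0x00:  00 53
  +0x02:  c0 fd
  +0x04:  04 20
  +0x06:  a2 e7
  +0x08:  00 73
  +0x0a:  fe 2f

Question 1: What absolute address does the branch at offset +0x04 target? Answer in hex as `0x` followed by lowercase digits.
0x20f2

@+04  little-endian(04 20) = 0x2004
  op=0x2004>>12=0x2 ⇒ beq (J)
  imm@[11:0]=0x4 ⇒ $4
  target = base 0x20e8 + off 0x04 + 2 + imm 4 = 0x20f2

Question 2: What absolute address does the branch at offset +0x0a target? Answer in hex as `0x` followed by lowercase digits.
@+0a  little-endian(fe 2f) = 0x2ffe
  top 4b → 0x2 → beq [J]
  [11:0] imm=4094 (s12→-2) = $-2
  target = base 0x20e8 + off 0x0a + 2 + imm -2 = 0x20f2

0x20f2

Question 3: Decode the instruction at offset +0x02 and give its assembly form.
[02] c0 fd → 0xfdc0
  top 4b → 0xf → sll [RR]
  rd: (w>>9)&0x7=0x6 → l
  rs: (w>>6)&0x7=0x7 → m

sll l, m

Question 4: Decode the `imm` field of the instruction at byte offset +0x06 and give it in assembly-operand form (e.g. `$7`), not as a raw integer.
$418

off 0x06: read a2 e7 as little → 0xe7a2
  opcode bits[15:12]=0xe: cpi/RI
  rd@[11:9]=0x3 ⇒ d
  imm@[8:0]=0x1a2 ⇒ $418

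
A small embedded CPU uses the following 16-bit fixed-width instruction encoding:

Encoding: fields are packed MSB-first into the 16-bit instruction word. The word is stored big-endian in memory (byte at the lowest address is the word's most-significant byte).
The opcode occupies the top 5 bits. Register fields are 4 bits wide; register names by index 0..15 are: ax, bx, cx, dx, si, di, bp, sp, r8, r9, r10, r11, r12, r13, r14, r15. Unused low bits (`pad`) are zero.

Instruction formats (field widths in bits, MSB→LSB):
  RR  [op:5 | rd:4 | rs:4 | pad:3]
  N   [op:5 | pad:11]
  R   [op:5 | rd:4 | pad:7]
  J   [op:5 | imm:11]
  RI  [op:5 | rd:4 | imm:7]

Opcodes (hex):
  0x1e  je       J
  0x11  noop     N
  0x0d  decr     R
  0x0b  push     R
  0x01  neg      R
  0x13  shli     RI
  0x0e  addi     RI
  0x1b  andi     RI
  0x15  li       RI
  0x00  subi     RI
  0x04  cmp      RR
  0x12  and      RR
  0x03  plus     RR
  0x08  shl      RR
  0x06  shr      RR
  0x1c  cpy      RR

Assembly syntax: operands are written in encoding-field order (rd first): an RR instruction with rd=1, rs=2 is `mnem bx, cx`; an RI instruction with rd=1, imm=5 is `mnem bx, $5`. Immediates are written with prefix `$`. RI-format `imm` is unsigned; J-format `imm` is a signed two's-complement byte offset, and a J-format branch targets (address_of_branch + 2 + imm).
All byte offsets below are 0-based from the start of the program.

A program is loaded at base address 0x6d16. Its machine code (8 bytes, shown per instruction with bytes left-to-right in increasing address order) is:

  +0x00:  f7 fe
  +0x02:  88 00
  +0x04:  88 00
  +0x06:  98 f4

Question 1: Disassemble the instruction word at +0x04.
+0x04: 88 00 ⇒ word 0x8800 (big)
  opcode bits[15:11]=0x11: noop/N

noop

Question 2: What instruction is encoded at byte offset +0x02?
noop

[02] 88 00 → 0x8800
  top 5b → 0x11 → noop [N]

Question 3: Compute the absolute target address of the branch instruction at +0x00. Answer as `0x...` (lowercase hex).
0x6d16

@+00  big-endian(f7 fe) = 0xf7fe
  opcode bits[15:11]=0x1e: je/J
  [10:0] imm=2046 (s11→-2) = $-2
  target = base 0x6d16 + off 0x00 + 2 + imm -2 = 0x6d16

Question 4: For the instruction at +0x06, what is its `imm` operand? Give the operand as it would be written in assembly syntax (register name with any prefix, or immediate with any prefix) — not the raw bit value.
off 0x06: read 98 f4 as big → 0x98f4
  top 5b → 0x13 → shli [RI]
  [10:7] rd=1 = bx
  [6:0] imm=116 = $116

$116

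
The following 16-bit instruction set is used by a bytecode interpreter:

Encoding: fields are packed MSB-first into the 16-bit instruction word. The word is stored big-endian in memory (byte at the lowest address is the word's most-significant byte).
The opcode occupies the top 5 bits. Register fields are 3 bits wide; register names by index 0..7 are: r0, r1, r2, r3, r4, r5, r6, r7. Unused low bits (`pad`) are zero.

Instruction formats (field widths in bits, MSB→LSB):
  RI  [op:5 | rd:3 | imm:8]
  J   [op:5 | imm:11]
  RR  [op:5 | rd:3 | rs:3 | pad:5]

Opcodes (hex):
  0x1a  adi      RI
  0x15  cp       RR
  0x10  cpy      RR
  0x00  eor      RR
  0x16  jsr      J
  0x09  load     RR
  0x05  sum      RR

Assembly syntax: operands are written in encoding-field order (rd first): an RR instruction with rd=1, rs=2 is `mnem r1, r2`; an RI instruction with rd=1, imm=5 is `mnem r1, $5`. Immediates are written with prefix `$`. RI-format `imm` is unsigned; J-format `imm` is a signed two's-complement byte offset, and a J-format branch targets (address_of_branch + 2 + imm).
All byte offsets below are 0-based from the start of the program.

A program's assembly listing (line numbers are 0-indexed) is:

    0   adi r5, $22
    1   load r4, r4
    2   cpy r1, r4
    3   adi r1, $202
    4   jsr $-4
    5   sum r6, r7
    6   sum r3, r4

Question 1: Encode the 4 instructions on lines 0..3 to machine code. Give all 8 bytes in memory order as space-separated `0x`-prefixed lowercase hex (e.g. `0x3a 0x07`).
0xd5 0x16 0x4c 0x80 0x81 0x80 0xd1 0xca

line 0 (adi): pack op=0x1a:5|rd=5:3|imm=22:8 = 0xd516; big→ d5 16
line 1 (load): pack op=0x9:5|rd=4:3|rs=4:3|pad=0:5 = 0x4c80; big→ 4c 80
line 2 (cpy): pack op=0x10:5|rd=1:3|rs=4:3|pad=0:5 = 0x8180; big→ 81 80
line 3 (adi): pack op=0x1a:5|rd=1:3|imm=202:8 = 0xd1ca; big→ d1 ca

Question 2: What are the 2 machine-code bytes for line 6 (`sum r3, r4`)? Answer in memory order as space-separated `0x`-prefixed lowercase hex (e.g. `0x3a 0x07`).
L6: sum op=0x5:5|rd=3:3|rs=4:3|pad=0:5 ⇒ 0x2b80 ⇒ big 2b 80

0x2b 0x80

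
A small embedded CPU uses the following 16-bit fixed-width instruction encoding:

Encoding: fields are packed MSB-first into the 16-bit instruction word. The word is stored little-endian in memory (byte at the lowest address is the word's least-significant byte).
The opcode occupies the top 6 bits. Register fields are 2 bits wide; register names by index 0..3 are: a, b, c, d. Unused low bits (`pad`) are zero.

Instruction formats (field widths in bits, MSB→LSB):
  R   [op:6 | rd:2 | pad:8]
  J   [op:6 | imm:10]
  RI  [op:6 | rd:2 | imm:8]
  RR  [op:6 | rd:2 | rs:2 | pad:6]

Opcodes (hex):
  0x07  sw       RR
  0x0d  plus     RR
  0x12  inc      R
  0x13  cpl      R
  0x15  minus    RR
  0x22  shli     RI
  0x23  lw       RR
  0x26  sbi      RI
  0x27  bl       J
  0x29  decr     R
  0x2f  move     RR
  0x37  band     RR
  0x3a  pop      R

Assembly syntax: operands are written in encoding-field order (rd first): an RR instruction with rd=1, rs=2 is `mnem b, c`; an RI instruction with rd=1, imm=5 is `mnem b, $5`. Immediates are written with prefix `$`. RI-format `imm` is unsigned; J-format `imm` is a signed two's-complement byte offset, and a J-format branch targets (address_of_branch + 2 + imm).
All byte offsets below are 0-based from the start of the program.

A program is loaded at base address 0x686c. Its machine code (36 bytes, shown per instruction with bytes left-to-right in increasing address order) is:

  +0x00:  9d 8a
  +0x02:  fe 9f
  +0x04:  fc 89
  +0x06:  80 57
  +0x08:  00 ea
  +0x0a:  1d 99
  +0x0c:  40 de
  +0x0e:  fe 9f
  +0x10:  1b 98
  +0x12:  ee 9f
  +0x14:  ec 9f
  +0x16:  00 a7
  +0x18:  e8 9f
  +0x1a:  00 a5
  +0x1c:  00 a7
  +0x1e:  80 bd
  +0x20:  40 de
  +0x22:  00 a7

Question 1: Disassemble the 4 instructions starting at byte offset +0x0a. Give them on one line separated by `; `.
[0a] 1d 99 → 0x991d
  top 6b → 0x26 → sbi [RI]
  rd@[9:8]=0x1 ⇒ b
  imm@[7:0]=0x1d ⇒ $29
[0c] 40 de → 0xde40
  top 6b → 0x37 → band [RR]
  rd@[9:8]=0x2 ⇒ c
  rs@[7:6]=0x1 ⇒ b
[0e] fe 9f → 0x9ffe
  top 6b → 0x27 → bl [J]
  imm@[9:0]=0x3fe (s10→-2) ⇒ $-2
[10] 1b 98 → 0x981b
  top 6b → 0x26 → sbi [RI]
  rd@[9:8]=0x0 ⇒ a
  imm@[7:0]=0x1b ⇒ $27

sbi b, $29; band c, b; bl $-2; sbi a, $27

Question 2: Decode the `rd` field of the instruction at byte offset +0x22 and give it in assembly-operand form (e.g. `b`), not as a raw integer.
off 0x22: read 00 a7 as little → 0xa700
  opcode bits[15:10]=0x29: decr/R
  [9:8] rd=3 = d

d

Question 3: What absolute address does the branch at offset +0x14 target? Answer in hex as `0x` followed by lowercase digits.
[14] ec 9f → 0x9fec
  op=0x9fec>>10=0x27 ⇒ bl (J)
  [9:0] imm=1004 (s10→-20) = $-20
  target = base 0x686c + off 0x14 + 2 + imm -20 = 0x686e

0x686e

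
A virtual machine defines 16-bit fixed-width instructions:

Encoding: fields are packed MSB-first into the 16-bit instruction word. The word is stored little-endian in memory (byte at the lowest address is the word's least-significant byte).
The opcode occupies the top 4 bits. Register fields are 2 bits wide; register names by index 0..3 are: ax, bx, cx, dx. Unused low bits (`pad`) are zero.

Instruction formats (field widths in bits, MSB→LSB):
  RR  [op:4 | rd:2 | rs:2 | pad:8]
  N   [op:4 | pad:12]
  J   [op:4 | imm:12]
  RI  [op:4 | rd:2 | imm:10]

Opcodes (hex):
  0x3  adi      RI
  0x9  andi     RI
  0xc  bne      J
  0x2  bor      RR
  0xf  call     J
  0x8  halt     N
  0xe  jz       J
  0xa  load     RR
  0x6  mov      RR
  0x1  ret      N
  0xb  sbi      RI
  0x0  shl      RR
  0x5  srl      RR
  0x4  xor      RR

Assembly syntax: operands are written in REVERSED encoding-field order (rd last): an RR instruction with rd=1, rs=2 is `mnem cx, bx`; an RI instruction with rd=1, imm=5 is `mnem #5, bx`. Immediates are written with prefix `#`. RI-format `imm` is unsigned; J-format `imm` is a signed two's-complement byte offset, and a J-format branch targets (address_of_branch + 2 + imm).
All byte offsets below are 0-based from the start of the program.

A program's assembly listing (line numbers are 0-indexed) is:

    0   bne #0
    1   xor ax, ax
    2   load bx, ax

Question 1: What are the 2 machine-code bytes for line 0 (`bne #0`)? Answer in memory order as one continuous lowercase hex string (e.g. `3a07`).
00c0

L0: bne op=0xc:4|imm=0:12 ⇒ 0xc000 ⇒ little 00 c0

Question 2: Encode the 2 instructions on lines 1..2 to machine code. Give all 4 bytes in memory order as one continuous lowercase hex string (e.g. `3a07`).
L1: xor op=0x4:4|rd=0:2|rs=0:2|pad=0:8 ⇒ 0x4000 ⇒ little 00 40
L2: load op=0xa:4|rd=0:2|rs=1:2|pad=0:8 ⇒ 0xa100 ⇒ little 00 a1

004000a1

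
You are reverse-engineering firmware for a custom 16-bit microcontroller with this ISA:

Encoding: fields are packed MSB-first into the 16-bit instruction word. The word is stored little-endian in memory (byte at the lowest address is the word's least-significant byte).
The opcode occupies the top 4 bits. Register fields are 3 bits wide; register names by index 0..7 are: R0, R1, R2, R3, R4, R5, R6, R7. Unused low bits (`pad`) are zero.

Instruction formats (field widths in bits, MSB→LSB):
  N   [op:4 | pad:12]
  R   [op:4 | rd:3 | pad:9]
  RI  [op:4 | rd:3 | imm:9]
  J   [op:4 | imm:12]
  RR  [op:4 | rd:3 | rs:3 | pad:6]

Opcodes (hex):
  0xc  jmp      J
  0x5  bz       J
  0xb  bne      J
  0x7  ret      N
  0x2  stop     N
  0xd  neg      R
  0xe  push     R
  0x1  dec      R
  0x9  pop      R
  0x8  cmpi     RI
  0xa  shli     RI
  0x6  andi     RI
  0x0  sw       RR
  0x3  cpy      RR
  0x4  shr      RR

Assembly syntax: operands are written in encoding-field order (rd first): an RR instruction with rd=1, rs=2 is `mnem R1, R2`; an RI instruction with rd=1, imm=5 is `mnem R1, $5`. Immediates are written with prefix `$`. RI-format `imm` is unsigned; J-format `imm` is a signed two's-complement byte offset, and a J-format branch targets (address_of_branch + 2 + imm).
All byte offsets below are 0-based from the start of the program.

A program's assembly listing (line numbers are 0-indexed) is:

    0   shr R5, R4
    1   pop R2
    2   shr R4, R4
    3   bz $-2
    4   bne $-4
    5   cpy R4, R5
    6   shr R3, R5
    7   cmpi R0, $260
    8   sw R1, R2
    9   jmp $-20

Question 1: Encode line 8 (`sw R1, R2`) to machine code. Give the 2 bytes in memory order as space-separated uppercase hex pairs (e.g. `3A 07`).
80 02

line 8 (sw): pack op=0x0:4|rd=1:3|rs=2:3|pad=0:6 = 0x0280; little→ 80 02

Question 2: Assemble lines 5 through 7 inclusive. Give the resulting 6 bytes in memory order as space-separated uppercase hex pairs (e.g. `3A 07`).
40 39 40 47 04 81

line 5 (cpy): pack op=0x3:4|rd=4:3|rs=5:3|pad=0:6 = 0x3940; little→ 40 39
line 6 (shr): pack op=0x4:4|rd=3:3|rs=5:3|pad=0:6 = 0x4740; little→ 40 47
line 7 (cmpi): pack op=0x8:4|rd=0:3|imm=260:9 = 0x8104; little→ 04 81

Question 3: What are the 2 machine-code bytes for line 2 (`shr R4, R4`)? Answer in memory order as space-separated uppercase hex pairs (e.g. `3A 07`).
L2: shr op=0x4:4|rd=4:3|rs=4:3|pad=0:6 ⇒ 0x4900 ⇒ little 00 49

00 49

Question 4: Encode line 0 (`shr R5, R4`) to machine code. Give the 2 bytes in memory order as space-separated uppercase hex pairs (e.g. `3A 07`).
00 4B

0. shr fields op=0x4:4|rd=5:3|rs=4:3|pad=0:6 → word 4b00h → 00 4b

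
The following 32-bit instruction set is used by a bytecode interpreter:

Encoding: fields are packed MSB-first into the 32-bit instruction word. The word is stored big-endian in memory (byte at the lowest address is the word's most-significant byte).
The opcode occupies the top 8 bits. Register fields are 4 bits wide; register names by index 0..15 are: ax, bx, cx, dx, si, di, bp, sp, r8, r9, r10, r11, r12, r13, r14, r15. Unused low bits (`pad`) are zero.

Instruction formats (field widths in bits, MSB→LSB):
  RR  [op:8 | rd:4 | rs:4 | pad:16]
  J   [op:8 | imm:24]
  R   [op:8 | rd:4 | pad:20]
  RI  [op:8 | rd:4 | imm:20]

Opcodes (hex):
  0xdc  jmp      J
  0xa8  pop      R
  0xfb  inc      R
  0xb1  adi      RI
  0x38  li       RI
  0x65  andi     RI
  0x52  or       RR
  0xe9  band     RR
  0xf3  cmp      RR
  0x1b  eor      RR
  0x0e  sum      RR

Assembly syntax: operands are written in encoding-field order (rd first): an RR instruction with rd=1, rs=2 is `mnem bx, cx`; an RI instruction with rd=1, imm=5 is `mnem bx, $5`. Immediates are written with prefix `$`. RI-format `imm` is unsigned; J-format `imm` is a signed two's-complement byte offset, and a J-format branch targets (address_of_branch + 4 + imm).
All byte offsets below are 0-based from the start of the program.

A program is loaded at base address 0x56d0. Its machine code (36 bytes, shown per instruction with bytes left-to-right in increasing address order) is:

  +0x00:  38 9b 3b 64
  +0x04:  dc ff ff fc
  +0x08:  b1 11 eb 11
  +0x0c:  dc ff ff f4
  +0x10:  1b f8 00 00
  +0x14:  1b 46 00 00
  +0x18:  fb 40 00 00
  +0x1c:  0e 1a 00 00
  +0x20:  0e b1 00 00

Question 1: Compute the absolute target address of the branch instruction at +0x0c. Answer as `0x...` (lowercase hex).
[0c] dc ff ff f4 → 0xdcfffff4
  top 8b → 0xdc → jmp [J]
  [23:0] imm=16777204 (s24→-12) = $-12
  target = base 0x56d0 + off 0x0c + 4 + imm -12 = 0x56d4

0x56d4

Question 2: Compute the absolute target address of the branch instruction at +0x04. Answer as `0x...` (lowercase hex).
[04] dc ff ff fc → 0xdcfffffc
  op=0xdcfffffc>>24=0xdc ⇒ jmp (J)
  imm@[23:0]=0xfffffc (s24→-4) ⇒ $-4
  target = base 0x56d0 + off 0x04 + 4 + imm -4 = 0x56d4

0x56d4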